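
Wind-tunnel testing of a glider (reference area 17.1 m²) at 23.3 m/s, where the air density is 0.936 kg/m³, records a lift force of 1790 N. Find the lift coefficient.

CL = 0.412

From L = ½ρv²S·CL, rearranging gives CL = 2L/(ρv²S).
CL = 2 × 1790 / (0.936 × 23.3² × 17.1) = 0.412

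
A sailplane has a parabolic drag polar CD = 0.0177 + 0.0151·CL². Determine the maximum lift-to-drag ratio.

(L/D)max = 30.6

For CD = CD0 + K·CL², (L/D)max occurs at CL* = √(CD0/K) and equals 1/(2√(K·CD0)).
(L/D)max = 1/(2√(0.0151 × 0.0177)) = 1/(2 × 0.01635) = 30.6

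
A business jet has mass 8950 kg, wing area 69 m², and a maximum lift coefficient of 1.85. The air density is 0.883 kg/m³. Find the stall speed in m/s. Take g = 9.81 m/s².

V_stall = 39.5 m/s

Weight W = mg = 8950 × 9.81 = 87800 N.
From L = ½ρV²S·CL,max = W: V_stall = √(2W/(ρSCL,max)) = √(2·87800/(0.883·69·1.85))
V_stall = √1558 = 39.5 m/s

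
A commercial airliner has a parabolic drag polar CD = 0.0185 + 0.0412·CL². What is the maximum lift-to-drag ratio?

For CD = CD0 + K·CL², (L/D)max occurs at CL* = √(CD0/K) and equals 1/(2√(K·CD0)).
(L/D)max = 1/(2√(0.0412 × 0.0185)) = 1/(2 × 0.02761) = 18.1

(L/D)max = 18.1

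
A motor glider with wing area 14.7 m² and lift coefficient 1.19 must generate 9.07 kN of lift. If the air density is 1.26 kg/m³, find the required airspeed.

L = ½ρv²S·CL ⇒ v = √(2L/(ρ·S·CL))
v = √(2 × 9070 / (1.26 × 14.7 × 1.19)) = √823 = 28.7 m/s

v = 28.7 m/s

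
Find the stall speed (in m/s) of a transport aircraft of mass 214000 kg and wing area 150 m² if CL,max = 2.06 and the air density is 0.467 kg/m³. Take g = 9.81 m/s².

V_stall = 171 m/s

At stall, lift equals weight: L = W = m·g = 214000 × 9.81 = 2.099×10^6 N.
From L = ½ρV²S·CL,max = W: V_stall = √(2W/(ρSCL,max)) = √(2·2.099×10^6/(0.467·150·2.06))
V_stall = √29100 = 171 m/s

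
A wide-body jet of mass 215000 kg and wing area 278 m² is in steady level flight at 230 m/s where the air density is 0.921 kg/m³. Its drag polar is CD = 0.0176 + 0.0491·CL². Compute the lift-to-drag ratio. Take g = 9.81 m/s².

Weight W = mg = 215000 × 9.81 = 2.1092×10^6 N; in level flight L = W.
q = ½ρv² = ½ × 0.921 × 230² = 24360 Pa.
Required CL = L/(qS) = 2.1092×10^6/(24360·278) = 0.3114.
CD = 0.0176 + 0.0491 × 0.3114² = 0.02236.
L/D = CL/CD = 0.3114 / 0.02236 = 13.9

L/D = 13.9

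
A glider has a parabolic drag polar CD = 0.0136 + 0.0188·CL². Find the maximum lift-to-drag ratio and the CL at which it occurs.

For CD = CD0 + K·CL², (L/D)max occurs at CL* = √(CD0/K) and equals 1/(2√(K·CD0)).
(L/D)max = 1/(2√(0.0188 × 0.0136)) = 1/(2 × 0.01599) = 31.3
CL* = √(0.0136/0.0188) = 0.851

(L/D)max = 31.3, at CL = 0.851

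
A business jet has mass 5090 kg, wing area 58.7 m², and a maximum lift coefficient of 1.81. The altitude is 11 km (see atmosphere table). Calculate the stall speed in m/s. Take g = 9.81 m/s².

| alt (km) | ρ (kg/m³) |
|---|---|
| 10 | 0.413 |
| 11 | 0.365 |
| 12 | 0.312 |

At 11 km, from the table: ρ = 0.365 kg/m³.
Weight W = mg = 5090 × 9.81 = 49930 N.
From L = ½ρV²S·CL,max = W: V_stall = √(2W/(ρSCL,max)) = √(2·49930/(0.365·58.7·1.81))
V_stall = √2575 = 50.7 m/s

V_stall = 50.7 m/s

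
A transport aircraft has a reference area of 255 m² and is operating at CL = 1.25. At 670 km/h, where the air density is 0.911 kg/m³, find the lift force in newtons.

L = 5.03×10^6 N

Convert speed: v = 670 km/h ÷ 3.6 = 186.1 m/s.
Dynamic pressure q = ½ρv² = ½ × 0.911 × 186.1² = 15780 Pa.
L = q·S·CL = 15780 × 255 × 1.25 = 5.03×10^6 N ≈ 5030 kN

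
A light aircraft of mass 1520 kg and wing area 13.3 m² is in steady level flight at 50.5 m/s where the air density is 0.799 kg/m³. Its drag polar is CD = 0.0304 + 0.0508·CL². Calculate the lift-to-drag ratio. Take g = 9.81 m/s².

In steady level flight, lift balances weight: W = mg = 1520 × 9.81 = 14911 N.
q = ½ρv² = ½ × 0.799 × 50.5² = 1019 Pa.
CL = W/(q·S) = 14911 / (1019 × 13.3) = 1.1.
CD = 0.0304 + 0.0508 × 1.1² = 0.09192.
L/D = CL/CD = 1.1 / 0.09192 = 12

L/D = 12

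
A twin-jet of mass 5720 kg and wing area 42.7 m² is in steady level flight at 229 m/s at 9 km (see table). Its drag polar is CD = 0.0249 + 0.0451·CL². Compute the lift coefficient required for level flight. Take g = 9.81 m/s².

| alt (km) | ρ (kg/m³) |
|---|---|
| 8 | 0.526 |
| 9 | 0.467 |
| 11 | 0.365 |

At 9 km, from the table: ρ = 0.467 kg/m³.
In steady level flight, lift balances weight: W = mg = 5720 × 9.81 = 56113 N.
q = ½ρv² = ½ × 0.467 × 229² = 12240 Pa.
Required CL = L/(qS) = 56113/(12240·42.7) = 0.1073.

CL = 0.107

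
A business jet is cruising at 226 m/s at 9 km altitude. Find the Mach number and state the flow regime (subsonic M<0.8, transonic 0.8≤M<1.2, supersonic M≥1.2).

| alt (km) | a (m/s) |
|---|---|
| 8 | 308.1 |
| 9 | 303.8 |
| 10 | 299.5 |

M = 0.744 (subsonic)

At 9 km, from the table: a = 303.8 m/s.
M = v/a = 226 / 303.8 = 0.744
M = 0.744 → subsonic.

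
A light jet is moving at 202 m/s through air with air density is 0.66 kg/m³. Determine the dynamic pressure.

q = 13500 Pa

q = ½ρv² = ½ × 0.66 × 202² = 13500 Pa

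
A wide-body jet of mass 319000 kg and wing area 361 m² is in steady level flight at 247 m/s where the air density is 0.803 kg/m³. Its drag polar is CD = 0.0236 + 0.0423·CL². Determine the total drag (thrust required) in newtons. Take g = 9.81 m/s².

D = 2.56×10^5 N

In steady level flight, lift balances weight: W = mg = 319000 × 9.81 = 3.1294×10^6 N.
Dynamic pressure q = 0.5 × 0.803 × 247² = 24500 Pa.
CL = 2W/(ρv²S) = 2×3.1294×10^6/(0.803×247²×361) = 0.3539.
CD = 0.0236 + 0.0423 × 0.3539² = 0.0289.
D = q·S·CD = 24500 × 361 × 0.0289 = 2.555×10^5 N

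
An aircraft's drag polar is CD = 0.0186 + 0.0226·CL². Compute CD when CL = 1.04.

CD = 0.043

CD = 0.0186 + 0.0226 × 1.04² = 0.0186 + 0.02444 = 0.043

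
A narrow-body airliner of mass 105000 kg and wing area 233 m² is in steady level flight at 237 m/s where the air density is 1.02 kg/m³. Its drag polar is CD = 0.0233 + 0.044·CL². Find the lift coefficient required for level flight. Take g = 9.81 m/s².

Level flight ⇒ L = W = m·g = 105000 × 9.81 = 1.03×10^6 N.
q = ½ρv² = ½ × 1.02 × 237² = 28650 Pa.
CL = 2W/(ρv²S) = 2×1.03×10^6/(1.02×237²×233) = 0.1543.

CL = 0.154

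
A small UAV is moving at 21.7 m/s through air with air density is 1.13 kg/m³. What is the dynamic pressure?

q = ½ρv² = ½ × 1.13 × 21.7² = 266 Pa

q = 266 Pa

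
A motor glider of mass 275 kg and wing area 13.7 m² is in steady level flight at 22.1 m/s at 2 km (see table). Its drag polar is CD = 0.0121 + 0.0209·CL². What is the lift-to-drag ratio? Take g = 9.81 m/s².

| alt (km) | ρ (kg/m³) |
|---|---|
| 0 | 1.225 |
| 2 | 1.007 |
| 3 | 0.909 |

At 2 km, from the table: ρ = 1.007 kg/m³.
In steady level flight, lift balances weight: W = mg = 275 × 9.81 = 2697.8 N.
q = ½ρv² = ½ × 1.007 × 22.1² = 245.9 Pa.
Required CL = L/(qS) = 2697.8/(245.9·13.7) = 0.8008.
CD = 0.0121 + 0.0209 × 0.8008² = 0.0255.
L/D = CL/CD = 0.8008 / 0.0255 = 31.4

L/D = 31.4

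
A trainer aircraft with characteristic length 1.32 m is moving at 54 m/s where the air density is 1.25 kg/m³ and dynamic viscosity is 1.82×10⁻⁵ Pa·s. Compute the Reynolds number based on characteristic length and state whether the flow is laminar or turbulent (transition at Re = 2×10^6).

Re = ρ·v·c/μ = 1.25 × 54 × 1.32 / (1.82×10⁻⁵) = 4.9×10^6
Since 4.9×10^6 > 2×10^6, the flow is turbulent.

Re = 4.9×10^6 (turbulent)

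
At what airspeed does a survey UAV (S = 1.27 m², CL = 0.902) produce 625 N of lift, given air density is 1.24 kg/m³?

L = ½ρv²S·CL ⇒ v = √(2L/(ρ·S·CL))
v = √(2 × 625 / (1.24 × 1.27 × 0.902)) = √880 = 29.7 m/s

v = 29.7 m/s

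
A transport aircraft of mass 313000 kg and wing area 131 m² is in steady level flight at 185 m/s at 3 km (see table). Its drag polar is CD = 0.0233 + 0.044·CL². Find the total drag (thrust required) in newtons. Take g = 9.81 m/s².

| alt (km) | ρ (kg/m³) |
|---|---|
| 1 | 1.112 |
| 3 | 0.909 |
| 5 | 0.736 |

At 3 km, from the table: ρ = 0.909 kg/m³.
Level flight ⇒ L = W = m·g = 313000 × 9.81 = 3.0705×10^6 N.
q = ½ρv² = ½ × 0.909 × 185² = 15560 Pa.
CL = 2W/(ρv²S) = 2×3.0705×10^6/(0.909×185²×131) = 1.507.
CD = 0.0233 + 0.044 × 1.507² = 0.1232.
D = q·S·CD = 15560 × 131 × 0.1232 = 2.511×10^5 N

D = 2.51×10^5 N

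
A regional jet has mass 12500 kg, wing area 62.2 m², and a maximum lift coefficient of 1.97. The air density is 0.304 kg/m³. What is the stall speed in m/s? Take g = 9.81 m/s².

V_stall = 81.1 m/s

At stall, lift equals weight: L = W = m·g = 12500 × 9.81 = 1.226×10^5 N.
From L = ½ρV²S·CL,max = W: V_stall = √(2W/(ρSCL,max)) = √(2·1.226×10^5/(0.304·62.2·1.97))
V_stall = √6584 = 81.1 m/s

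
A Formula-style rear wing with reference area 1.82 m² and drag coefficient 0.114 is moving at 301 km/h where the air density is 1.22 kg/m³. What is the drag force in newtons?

Convert speed: v = 301 km/h ÷ 3.6 = 83.61 m/s.
D = ½ρv²S·CD = ½ × 1.22 × 83.61² × 1.82 × 0.114 = 885 N

D = 885 N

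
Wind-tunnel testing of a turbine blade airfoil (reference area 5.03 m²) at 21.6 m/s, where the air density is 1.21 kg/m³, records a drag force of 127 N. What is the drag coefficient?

CD = 0.0894

From D = ½ρv²S·CD, rearranging gives CD = 2D/(ρv²S).
CD = 2 × 127 / (1.21 × 21.6² × 5.03) = 0.0894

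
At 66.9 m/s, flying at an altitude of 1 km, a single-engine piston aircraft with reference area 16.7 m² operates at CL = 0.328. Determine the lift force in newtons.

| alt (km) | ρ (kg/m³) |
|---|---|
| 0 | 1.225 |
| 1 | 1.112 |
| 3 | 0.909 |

At 1 km, from the table: ρ = 1.112 kg/m³.
L = ½ρv²S·CL = ½ × 1.112 × 66.9² × 16.7 × 0.328 = 13600 N ≈ 13.6 kN

L = 13600 N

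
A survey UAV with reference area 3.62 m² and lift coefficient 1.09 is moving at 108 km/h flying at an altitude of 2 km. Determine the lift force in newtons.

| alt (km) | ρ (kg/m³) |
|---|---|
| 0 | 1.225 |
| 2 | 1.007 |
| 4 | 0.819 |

L = 1790 N

At 2 km, from the table: ρ = 1.007 kg/m³.
Convert speed: v = 108 km/h ÷ 3.6 = 30 m/s.
L = ½ρv²S·CL = ½ × 1.007 × 30² × 3.62 × 1.09 = 1790 N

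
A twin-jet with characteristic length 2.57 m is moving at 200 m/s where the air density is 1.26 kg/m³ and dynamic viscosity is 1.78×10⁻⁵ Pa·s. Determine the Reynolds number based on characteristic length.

Re = ρ·v·c/μ = 1.26 × 200 × 2.57 / (1.78×10⁻⁵) = 3.64×10^7

Re = 3.64×10^7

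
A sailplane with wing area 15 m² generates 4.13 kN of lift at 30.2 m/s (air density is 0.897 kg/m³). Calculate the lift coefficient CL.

From L = ½ρv²S·CL, rearranging gives CL = 2L/(ρv²S).
CL = 2 × 4130 / (0.897 × 30.2² × 15) = 0.673

CL = 0.673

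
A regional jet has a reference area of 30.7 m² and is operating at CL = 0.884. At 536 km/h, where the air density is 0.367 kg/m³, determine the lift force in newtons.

Convert speed: v = 536 km/h ÷ 3.6 = 148.9 m/s.
Dynamic pressure q = ½ρv² = ½ × 0.367 × 148.9² = 4068 Pa.
L = q·S·CL = 4068 × 30.7 × 0.884 = 1.1×10^5 N ≈ 110 kN

L = 1.1×10^5 N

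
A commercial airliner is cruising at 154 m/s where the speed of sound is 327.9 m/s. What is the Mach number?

M = 0.47

M = v/a = 154 / 327.9 = 0.47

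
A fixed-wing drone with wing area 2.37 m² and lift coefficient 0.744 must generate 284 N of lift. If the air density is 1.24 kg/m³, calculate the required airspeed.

L = ½ρv²S·CL ⇒ v = √(2L/(ρ·S·CL))
v = √(2 × 284 / (1.24 × 2.37 × 0.744)) = √259.8 = 16.1 m/s

v = 16.1 m/s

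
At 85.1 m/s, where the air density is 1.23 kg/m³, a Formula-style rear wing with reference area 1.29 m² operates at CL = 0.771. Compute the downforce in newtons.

L = 4430 N

L = ½ρv²S·CL = ½ × 1.23 × 85.1² × 1.29 × 0.771 = 4430 N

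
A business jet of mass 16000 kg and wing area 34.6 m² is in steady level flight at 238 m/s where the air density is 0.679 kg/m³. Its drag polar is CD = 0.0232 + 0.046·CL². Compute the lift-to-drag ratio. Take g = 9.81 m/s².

L/D = 9.16

Weight W = mg = 16000 × 9.81 = 1.5696×10^5 N; in level flight L = W.
q = ½ρv² = ½ × 0.679 × 238² = 19230 Pa.
CL = W/(q·S) = 1.5696×10^5 / (19230 × 34.6) = 0.2359.
CD = 0.0232 + 0.046 × 0.2359² = 0.02576.
L/D = CL/CD = 0.2359 / 0.02576 = 9.16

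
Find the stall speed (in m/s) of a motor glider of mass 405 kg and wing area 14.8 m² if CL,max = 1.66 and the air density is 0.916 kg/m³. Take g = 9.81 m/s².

V_stall = 18.8 m/s

Weight W = mg = 405 × 9.81 = 3973 N.
From L = ½ρV²S·CL,max = W: V_stall = √(2W/(ρSCL,max)) = √(2·3973/(0.916·14.8·1.66))
V_stall = √353.1 = 18.8 m/s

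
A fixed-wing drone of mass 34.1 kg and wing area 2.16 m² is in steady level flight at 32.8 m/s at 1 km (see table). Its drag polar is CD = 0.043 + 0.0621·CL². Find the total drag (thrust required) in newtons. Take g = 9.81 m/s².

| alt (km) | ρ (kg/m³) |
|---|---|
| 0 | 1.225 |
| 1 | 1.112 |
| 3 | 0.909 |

D = 60.9 N

At 1 km, from the table: ρ = 1.112 kg/m³.
In steady level flight, lift balances weight: W = mg = 34.1 × 9.81 = 334.52 N.
q = ½ρv² = ½ × 1.112 × 32.8² = 598.2 Pa.
CL = W/(q·S) = 334.52 / (598.2 × 2.16) = 0.2589.
CD = 0.043 + 0.0621 × 0.2589² = 0.04716.
D = q·S·CD = 598.2 × 2.16 × 0.04716 = 60.94 N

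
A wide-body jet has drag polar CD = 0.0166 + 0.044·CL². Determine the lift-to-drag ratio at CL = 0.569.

L/D = 18.4

CD = 0.0166 + 0.044 × 0.569² = 0.03085
L/D = CL/CD = 0.569 / 0.03085 = 18.4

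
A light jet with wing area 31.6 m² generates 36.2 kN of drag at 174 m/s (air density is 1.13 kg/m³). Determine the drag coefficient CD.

From D = ½ρv²S·CD, rearranging gives CD = 2D/(ρv²S).
CD = 2 × 36200 / (1.13 × 174² × 31.6) = 0.067

CD = 0.067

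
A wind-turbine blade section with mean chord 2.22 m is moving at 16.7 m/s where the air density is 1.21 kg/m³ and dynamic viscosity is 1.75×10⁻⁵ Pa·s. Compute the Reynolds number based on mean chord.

Re = 2.56×10^6

Re = ρ·v·c/μ = 1.21 × 16.7 × 2.22 / (1.75×10⁻⁵) = 2.56×10^6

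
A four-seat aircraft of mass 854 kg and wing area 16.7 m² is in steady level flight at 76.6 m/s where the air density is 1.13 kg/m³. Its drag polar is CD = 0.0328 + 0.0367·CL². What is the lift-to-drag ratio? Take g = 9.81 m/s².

L/D = 4.5

Level flight ⇒ L = W = m·g = 854 × 9.81 = 8377.7 N.
q = ½ρv² = ½ × 1.13 × 76.6² = 3315 Pa.
Required CL = L/(qS) = 8377.7/(3315·16.7) = 0.1513.
CD = 0.0328 + 0.0367 × 0.1513² = 0.03364.
L/D = CL/CD = 0.1513 / 0.03364 = 4.5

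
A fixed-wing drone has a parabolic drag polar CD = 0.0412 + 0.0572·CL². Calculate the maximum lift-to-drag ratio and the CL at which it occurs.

For CD = CD0 + K·CL², (L/D)max occurs at CL* = √(CD0/K) and equals 1/(2√(K·CD0)).
(L/D)max = 1/(2√(0.0572 × 0.0412)) = 1/(2 × 0.04855) = 10.3
CL* = √(0.0412/0.0572) = 0.849

(L/D)max = 10.3, at CL = 0.849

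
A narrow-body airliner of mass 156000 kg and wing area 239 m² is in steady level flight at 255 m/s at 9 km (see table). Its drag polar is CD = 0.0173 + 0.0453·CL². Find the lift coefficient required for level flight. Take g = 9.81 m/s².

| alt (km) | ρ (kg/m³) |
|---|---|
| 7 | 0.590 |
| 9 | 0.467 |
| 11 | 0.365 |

At 9 km, from the table: ρ = 0.467 kg/m³.
Level flight ⇒ L = W = m·g = 156000 × 9.81 = 1.5304×10^6 N.
Dynamic pressure q = 0.5 × 0.467 × 255² = 15180 Pa.
Required CL = L/(qS) = 1.5304×10^6/(15180·239) = 0.4217.

CL = 0.422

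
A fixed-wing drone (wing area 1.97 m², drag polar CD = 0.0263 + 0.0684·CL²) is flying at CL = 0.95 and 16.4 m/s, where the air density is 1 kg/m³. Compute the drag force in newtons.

D = 23.3 N

CD = 0.0263 + 0.0684 × 0.95² = 0.08803
D = ½ρv²S·CD = ½ × 1 × 16.4² × 1.97 × 0.08803 = 23.3 N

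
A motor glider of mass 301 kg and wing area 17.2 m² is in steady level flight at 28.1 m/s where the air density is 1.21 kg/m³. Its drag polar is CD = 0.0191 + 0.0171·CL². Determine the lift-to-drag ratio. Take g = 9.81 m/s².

In steady level flight, lift balances weight: W = mg = 301 × 9.81 = 2952.8 N.
q = ½ρv² = ½ × 1.21 × 28.1² = 477.7 Pa.
CL = 2W/(ρv²S) = 2×2952.8/(1.21×28.1²×17.2) = 0.3594.
CD = 0.0191 + 0.0171 × 0.3594² = 0.02131.
L/D = CL/CD = 0.3594 / 0.02131 = 16.9

L/D = 16.9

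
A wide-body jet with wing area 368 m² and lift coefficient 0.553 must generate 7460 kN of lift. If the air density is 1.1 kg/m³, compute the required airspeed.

v = 258 m/s

L = ½ρv²S·CL ⇒ v = √(2L/(ρ·S·CL))
v = √(2 × 7.46×10^6 / (1.1 × 368 × 0.553)) = √66650 = 258 m/s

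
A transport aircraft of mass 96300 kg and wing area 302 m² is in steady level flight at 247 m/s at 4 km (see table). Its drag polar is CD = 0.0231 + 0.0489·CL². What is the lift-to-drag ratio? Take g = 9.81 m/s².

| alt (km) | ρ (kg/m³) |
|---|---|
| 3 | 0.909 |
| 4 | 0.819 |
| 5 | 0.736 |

L/D = 5.25

At 4 km, from the table: ρ = 0.819 kg/m³.
In steady level flight, lift balances weight: W = mg = 96300 × 9.81 = 9.447×10^5 N.
q = ½ρv² = ½ × 0.819 × 247² = 24980 Pa.
CL = 2W/(ρv²S) = 2×9.447×10^5/(0.819×247²×302) = 0.1252.
CD = 0.0231 + 0.0489 × 0.1252² = 0.02387.
L/D = CL/CD = 0.1252 / 0.02387 = 5.25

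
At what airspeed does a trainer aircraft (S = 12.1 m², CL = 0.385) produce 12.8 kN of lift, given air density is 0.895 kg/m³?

L = ½ρv²S·CL ⇒ v = √(2L/(ρ·S·CL))
v = √(2 × 12800 / (0.895 × 12.1 × 0.385)) = √6140 = 78.4 m/s

v = 78.4 m/s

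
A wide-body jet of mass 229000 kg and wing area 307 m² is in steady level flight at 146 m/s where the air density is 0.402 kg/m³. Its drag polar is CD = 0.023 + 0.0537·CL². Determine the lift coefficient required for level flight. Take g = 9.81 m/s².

Level flight ⇒ L = W = m·g = 229000 × 9.81 = 2.2465×10^6 N.
q = ½ρv² = ½ × 0.402 × 146² = 4285 Pa.
CL = 2W/(ρv²S) = 2×2.2465×10^6/(0.402×146²×307) = 1.708.

CL = 1.71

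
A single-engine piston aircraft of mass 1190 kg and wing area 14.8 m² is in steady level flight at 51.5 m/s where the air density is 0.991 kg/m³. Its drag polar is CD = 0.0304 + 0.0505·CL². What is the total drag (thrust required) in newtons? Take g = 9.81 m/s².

D = 945 N

Level flight ⇒ L = W = m·g = 1190 × 9.81 = 11674 N.
Dynamic pressure q = 0.5 × 0.991 × 51.5² = 1314 Pa.
Required CL = L/(qS) = 11674/(1314·14.8) = 0.6002.
CD = 0.0304 + 0.0505 × 0.6002² = 0.04859.
D = q·S·CD = 1314 × 14.8 × 0.04859 = 945.1 N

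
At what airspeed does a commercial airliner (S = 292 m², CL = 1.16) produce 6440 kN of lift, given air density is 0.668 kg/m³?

L = ½ρv²S·CL ⇒ v = √(2L/(ρ·S·CL))
v = √(2 × 6.44×10^6 / (0.668 × 292 × 1.16)) = √56920 = 239 m/s

v = 239 m/s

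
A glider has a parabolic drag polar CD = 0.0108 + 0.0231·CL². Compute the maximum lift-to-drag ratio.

For CD = CD0 + K·CL², (L/D)max occurs at CL* = √(CD0/K) and equals 1/(2√(K·CD0)).
(L/D)max = 1/(2√(0.0231 × 0.0108)) = 1/(2 × 0.01579) = 31.7

(L/D)max = 31.7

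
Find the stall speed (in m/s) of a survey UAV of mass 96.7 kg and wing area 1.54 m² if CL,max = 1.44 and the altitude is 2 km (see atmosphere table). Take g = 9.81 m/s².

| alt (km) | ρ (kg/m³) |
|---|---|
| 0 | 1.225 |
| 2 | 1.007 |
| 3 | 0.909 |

At 2 km, from the table: ρ = 1.007 kg/m³.
Weight W = mg = 96.7 × 9.81 = 948.6 N.
From L = ½ρV²S·CL,max = W: V_stall = √(2W/(ρSCL,max)) = √(2·948.6/(1.007·1.54·1.44))
V_stall = √849.6 = 29.1 m/s

V_stall = 29.1 m/s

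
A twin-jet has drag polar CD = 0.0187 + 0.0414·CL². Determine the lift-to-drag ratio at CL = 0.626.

CD = 0.0187 + 0.0414 × 0.626² = 0.03492
L/D = CL/CD = 0.626 / 0.03492 = 17.9

L/D = 17.9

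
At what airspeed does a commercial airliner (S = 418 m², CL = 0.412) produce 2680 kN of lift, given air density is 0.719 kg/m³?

L = ½ρv²S·CL ⇒ v = √(2L/(ρ·S·CL))
v = √(2 × 2.68×10^6 / (0.719 × 418 × 0.412)) = √43290 = 208 m/s

v = 208 m/s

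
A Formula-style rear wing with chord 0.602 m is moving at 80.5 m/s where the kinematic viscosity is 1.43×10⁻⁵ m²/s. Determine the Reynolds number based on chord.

Re = v·c/ν = 80.5 × 0.602 / (1.43×10⁻⁵) = 3.39×10^6

Re = 3.39×10^6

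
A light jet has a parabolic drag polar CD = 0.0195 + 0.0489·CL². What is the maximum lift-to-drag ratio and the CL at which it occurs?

For CD = CD0 + K·CL², (L/D)max occurs at CL* = √(CD0/K) and equals 1/(2√(K·CD0)).
(L/D)max = 1/(2√(0.0489 × 0.0195)) = 1/(2 × 0.03088) = 16.2
CL* = √(0.0195/0.0489) = 0.631

(L/D)max = 16.2, at CL = 0.631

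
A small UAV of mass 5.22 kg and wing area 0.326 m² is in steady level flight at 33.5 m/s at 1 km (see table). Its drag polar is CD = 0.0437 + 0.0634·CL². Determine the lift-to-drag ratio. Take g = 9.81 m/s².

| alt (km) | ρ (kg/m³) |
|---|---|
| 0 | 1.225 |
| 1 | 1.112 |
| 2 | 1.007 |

At 1 km, from the table: ρ = 1.112 kg/m³.
Weight W = mg = 5.22 × 9.81 = 51.208 N; in level flight L = W.
q = ½ρv² = ½ × 1.112 × 33.5² = 624 Pa.
Required CL = L/(qS) = 51.208/(624·0.326) = 0.2517.
CD = 0.0437 + 0.0634 × 0.2517² = 0.04772.
L/D = CL/CD = 0.2517 / 0.04772 = 5.28

L/D = 5.28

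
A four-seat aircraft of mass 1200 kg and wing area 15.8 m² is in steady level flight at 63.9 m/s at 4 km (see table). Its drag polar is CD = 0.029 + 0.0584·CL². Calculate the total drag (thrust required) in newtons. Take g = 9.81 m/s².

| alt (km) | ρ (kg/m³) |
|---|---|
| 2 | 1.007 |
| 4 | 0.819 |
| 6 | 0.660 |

D = 1070 N

At 4 km, from the table: ρ = 0.819 kg/m³.
In steady level flight, lift balances weight: W = mg = 1200 × 9.81 = 11772 N.
q = ½ρv² = ½ × 0.819 × 63.9² = 1672 Pa.
CL = W/(q·S) = 11772 / (1672 × 15.8) = 0.4456.
CD = 0.029 + 0.0584 × 0.4456² = 0.0406.
D = q·S·CD = 1672 × 15.8 × 0.0406 = 1072 N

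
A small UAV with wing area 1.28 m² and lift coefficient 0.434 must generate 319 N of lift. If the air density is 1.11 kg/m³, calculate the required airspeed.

L = ½ρv²S·CL ⇒ v = √(2L/(ρ·S·CL))
v = √(2 × 319 / (1.11 × 1.28 × 0.434)) = √1035 = 32.2 m/s

v = 32.2 m/s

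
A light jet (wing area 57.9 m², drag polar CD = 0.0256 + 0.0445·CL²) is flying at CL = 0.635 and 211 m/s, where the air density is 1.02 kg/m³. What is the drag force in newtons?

D = 57200 N

CD = 0.0256 + 0.0445 × 0.635² = 0.04354
D = ½ρv²S·CD = ½ × 1.02 × 211² × 57.9 × 0.04354 = 57200 N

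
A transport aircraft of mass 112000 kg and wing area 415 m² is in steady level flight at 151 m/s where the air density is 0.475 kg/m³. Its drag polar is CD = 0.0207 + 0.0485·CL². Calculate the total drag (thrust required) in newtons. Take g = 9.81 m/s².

In steady level flight, lift balances weight: W = mg = 112000 × 9.81 = 1.0987×10^6 N.
Dynamic pressure q = 0.5 × 0.475 × 151² = 5415 Pa.
CL = W/(q·S) = 1.0987×10^6 / (5415 × 415) = 0.4889.
CD = 0.0207 + 0.0485 × 0.4889² = 0.03229.
D = q·S·CD = 5415 × 415 × 0.03229 = 72570 N

D = 72600 N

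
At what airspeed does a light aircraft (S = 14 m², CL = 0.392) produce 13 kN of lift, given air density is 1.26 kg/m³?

v = 61.3 m/s

L = ½ρv²S·CL ⇒ v = √(2L/(ρ·S·CL))
v = √(2 × 13000 / (1.26 × 14 × 0.392)) = √3760 = 61.3 m/s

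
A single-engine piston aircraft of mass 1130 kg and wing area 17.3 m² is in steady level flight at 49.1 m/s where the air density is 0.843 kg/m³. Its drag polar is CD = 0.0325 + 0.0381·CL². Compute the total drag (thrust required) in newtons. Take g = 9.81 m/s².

D = 838 N

Level flight ⇒ L = W = m·g = 1130 × 9.81 = 11085 N.
q = ½ρv² = ½ × 0.843 × 49.1² = 1016 Pa.
CL = W/(q·S) = 11085 / (1016 × 17.3) = 0.6306.
CD = 0.0325 + 0.0381 × 0.6306² = 0.04765.
D = q·S·CD = 1016 × 17.3 × 0.04765 = 837.7 N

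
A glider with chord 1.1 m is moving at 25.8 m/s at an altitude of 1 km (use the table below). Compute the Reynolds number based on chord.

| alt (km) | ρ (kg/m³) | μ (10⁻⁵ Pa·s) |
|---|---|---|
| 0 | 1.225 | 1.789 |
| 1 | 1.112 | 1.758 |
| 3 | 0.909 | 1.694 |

At 1 km, from the table: ρ = 1.112 kg/m³, μ = 1.758×10⁻⁵ Pa·s.
Re = ρ·v·c/μ = 1.112 × 25.8 × 1.1 / (1.758×10⁻⁵) = 1.8×10^6

Re = 1.8×10^6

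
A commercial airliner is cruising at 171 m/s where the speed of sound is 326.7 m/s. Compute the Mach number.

M = v/a = 171 / 326.7 = 0.523

M = 0.523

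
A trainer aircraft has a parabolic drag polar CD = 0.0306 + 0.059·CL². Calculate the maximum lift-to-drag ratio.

(L/D)max = 11.8

For CD = CD0 + K·CL², (L/D)max occurs at CL* = √(CD0/K) and equals 1/(2√(K·CD0)).
(L/D)max = 1/(2√(0.059 × 0.0306)) = 1/(2 × 0.04249) = 11.8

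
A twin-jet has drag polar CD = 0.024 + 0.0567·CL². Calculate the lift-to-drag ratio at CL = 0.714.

L/D = 13.5

CD = 0.024 + 0.0567 × 0.714² = 0.05291
L/D = CL/CD = 0.714 / 0.05291 = 13.5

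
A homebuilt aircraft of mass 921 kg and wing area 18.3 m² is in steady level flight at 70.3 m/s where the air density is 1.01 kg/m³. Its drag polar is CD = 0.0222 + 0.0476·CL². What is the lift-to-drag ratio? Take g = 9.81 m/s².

Level flight ⇒ L = W = m·g = 921 × 9.81 = 9035 N.
q = ½ρv² = ½ × 1.01 × 70.3² = 2496 Pa.
Required CL = L/(qS) = 9035/(2496·18.3) = 0.1978.
CD = 0.0222 + 0.0476 × 0.1978² = 0.02406.
L/D = CL/CD = 0.1978 / 0.02406 = 8.22

L/D = 8.22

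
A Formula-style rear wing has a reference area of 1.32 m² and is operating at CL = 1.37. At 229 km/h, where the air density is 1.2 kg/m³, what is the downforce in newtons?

Convert speed: v = 229 km/h ÷ 3.6 = 63.61 m/s.
Dynamic pressure q = ½ρv² = ½ × 1.2 × 63.61² = 2428 Pa.
L = q·S·CL = 2428 × 1.32 × 1.37 = 4390 N

L = 4390 N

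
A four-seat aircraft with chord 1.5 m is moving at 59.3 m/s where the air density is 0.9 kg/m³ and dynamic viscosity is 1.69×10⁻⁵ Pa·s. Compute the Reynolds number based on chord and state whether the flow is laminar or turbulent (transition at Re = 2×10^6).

Re = 4.74×10^6 (turbulent)

Re = ρ·v·c/μ = 0.9 × 59.3 × 1.5 / (1.69×10⁻⁵) = 4.74×10^6
Since 4.74×10^6 > 2×10^6, the flow is turbulent.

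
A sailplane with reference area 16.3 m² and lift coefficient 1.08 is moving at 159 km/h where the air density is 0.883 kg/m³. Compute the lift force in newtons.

L = 15200 N

Convert speed: v = 159 km/h ÷ 3.6 = 44.17 m/s.
Dynamic pressure q = ½ρv² = ½ × 0.883 × 44.17² = 861.2 Pa.
L = q·S·CL = 861.2 × 16.3 × 1.08 = 15200 N ≈ 15.2 kN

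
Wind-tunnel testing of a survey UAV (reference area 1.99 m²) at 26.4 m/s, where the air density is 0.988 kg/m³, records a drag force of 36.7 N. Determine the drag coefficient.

CD = 0.0536

From D = ½ρv²S·CD, rearranging gives CD = 2D/(ρv²S).
CD = 2 × 36.7 / (0.988 × 26.4² × 1.99) = 0.0536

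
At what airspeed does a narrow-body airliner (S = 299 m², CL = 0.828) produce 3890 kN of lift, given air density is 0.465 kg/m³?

v = 260 m/s

L = ½ρv²S·CL ⇒ v = √(2L/(ρ·S·CL))
v = √(2 × 3.89×10^6 / (0.465 × 299 × 0.828)) = √67580 = 260 m/s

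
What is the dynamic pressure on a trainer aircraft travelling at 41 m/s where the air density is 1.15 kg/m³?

q = ½ρv² = ½ × 1.15 × 41² = 967 Pa

q = 967 Pa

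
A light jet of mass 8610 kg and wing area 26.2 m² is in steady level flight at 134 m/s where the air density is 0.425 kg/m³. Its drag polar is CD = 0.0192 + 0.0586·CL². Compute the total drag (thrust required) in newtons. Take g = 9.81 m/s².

D = 6100 N

In steady level flight, lift balances weight: W = mg = 8610 × 9.81 = 84464 N.
q = ½ρv² = ½ × 0.425 × 134² = 3816 Pa.
Required CL = L/(qS) = 84464/(3816·26.2) = 0.8449.
CD = 0.0192 + 0.0586 × 0.8449² = 0.06103.
D = q·S·CD = 3816 × 26.2 × 0.06103 = 6101 N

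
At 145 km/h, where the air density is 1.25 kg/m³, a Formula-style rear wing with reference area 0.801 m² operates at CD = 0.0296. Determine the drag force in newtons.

D = 24 N

Convert speed: v = 145 km/h ÷ 3.6 = 40.28 m/s.
Dynamic pressure q = ½ρv² = ½ × 1.25 × 40.28² = 1014 Pa.
D = q·S·CD = 1014 × 0.801 × 0.0296 = 24 N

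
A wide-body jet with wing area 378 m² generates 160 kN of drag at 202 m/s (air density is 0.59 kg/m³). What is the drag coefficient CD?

CD = 0.0352

From D = ½ρv²S·CD, rearranging gives CD = 2D/(ρv²S).
CD = 2 × 1.6×10^5 / (0.59 × 202² × 378) = 0.0352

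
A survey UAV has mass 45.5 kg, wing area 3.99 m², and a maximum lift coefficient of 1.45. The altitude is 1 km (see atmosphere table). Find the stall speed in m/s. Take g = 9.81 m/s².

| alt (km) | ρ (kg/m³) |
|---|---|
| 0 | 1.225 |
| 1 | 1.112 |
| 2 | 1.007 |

V_stall = 11.8 m/s

At 1 km, from the table: ρ = 1.112 kg/m³.
At stall, lift equals weight: L = W = m·g = 45.5 × 9.81 = 446.4 N.
V_stall = √(2W/(ρ·S·CL,max)) = √(2 × 446.4 / (1.112 × 3.99 × 1.45))
V_stall = √138.8 = 11.8 m/s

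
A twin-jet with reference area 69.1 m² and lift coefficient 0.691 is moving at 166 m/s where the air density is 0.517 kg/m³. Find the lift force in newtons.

Dynamic pressure q = ½ρv² = ½ × 0.517 × 166² = 7123 Pa.
L = q·S·CL = 7123 × 69.1 × 0.691 = 3.4×10^5 N ≈ 340 kN

L = 3.4×10^5 N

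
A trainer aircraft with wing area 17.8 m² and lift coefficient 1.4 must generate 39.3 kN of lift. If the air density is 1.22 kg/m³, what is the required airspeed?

L = ½ρv²S·CL ⇒ v = √(2L/(ρ·S·CL))
v = √(2 × 39300 / (1.22 × 17.8 × 1.4)) = √2585 = 50.8 m/s

v = 50.8 m/s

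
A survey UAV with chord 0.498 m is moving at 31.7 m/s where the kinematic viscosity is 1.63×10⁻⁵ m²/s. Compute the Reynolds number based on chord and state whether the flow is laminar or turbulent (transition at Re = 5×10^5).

Re = v·c/ν = 31.7 × 0.498 / (1.63×10⁻⁵) = 9.69×10^5
Since 9.69×10^5 > 5×10^5, the flow is turbulent.

Re = 9.69×10^5 (turbulent)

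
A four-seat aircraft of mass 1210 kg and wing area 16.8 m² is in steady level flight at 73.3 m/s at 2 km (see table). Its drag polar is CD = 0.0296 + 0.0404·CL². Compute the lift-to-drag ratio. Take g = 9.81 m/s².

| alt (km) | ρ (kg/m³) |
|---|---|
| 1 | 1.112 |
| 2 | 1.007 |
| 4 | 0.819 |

L/D = 8.07

At 2 km, from the table: ρ = 1.007 kg/m³.
Level flight ⇒ L = W = m·g = 1210 × 9.81 = 11870 N.
q = ½ρv² = ½ × 1.007 × 73.3² = 2705 Pa.
Required CL = L/(qS) = 11870/(2705·16.8) = 0.2612.
CD = 0.0296 + 0.0404 × 0.2612² = 0.03236.
L/D = CL/CD = 0.2612 / 0.03236 = 8.07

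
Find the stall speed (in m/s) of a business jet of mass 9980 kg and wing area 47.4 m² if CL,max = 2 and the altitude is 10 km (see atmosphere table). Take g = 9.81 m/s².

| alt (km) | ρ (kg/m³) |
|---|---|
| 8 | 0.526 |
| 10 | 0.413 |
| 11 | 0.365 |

V_stall = 70.7 m/s

At 10 km, from the table: ρ = 0.413 kg/m³.
Weight W = mg = 9980 × 9.81 = 97900 N.
From L = ½ρV²S·CL,max = W: V_stall = √(2W/(ρSCL,max)) = √(2·97900/(0.413·47.4·2))
V_stall = √5001 = 70.7 m/s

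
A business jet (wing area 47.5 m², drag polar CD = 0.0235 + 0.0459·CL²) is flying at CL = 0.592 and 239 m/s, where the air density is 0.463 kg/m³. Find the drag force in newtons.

CD = 0.0235 + 0.0459 × 0.592² = 0.03959
D = ½ρv²S·CD = ½ × 0.463 × 239² × 47.5 × 0.03959 = 24900 N

D = 24900 N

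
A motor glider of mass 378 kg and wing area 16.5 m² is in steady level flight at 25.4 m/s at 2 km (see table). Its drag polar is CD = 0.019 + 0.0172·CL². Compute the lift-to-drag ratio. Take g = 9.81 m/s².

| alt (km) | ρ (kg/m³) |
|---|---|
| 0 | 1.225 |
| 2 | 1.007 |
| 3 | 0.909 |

At 2 km, from the table: ρ = 1.007 kg/m³.
Level flight ⇒ L = W = m·g = 378 × 9.81 = 3708.2 N.
q = ½ρv² = ½ × 1.007 × 25.4² = 324.8 Pa.
CL = 2W/(ρv²S) = 2×3708.2/(1.007×25.4²×16.5) = 0.6918.
CD = 0.019 + 0.0172 × 0.6918² = 0.02723.
L/D = CL/CD = 0.6918 / 0.02723 = 25.4

L/D = 25.4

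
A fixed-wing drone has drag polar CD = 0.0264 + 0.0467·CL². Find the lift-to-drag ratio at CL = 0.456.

L/D = 12.6

CD = 0.0264 + 0.0467 × 0.456² = 0.03611
L/D = CL/CD = 0.456 / 0.03611 = 12.6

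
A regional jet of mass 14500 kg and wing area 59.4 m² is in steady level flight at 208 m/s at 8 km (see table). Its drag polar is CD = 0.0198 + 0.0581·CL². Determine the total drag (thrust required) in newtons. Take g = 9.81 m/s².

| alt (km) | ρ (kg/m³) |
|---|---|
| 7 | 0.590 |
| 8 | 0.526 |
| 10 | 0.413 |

D = 15100 N

At 8 km, from the table: ρ = 0.526 kg/m³.
In steady level flight, lift balances weight: W = mg = 14500 × 9.81 = 1.4224×10^5 N.
q = ½ρv² = ½ × 0.526 × 208² = 11380 Pa.
CL = W/(q·S) = 1.4224×10^5 / (11380 × 59.4) = 0.2105.
CD = 0.0198 + 0.0581 × 0.2105² = 0.02237.
D = q·S·CD = 11380 × 59.4 × 0.02237 = 15120 N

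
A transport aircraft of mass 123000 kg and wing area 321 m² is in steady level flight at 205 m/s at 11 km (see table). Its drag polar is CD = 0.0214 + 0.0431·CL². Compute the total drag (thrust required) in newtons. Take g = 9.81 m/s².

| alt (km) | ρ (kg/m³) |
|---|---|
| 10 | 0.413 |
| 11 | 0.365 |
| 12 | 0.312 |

D = 78200 N

At 11 km, from the table: ρ = 0.365 kg/m³.
Weight W = mg = 123000 × 9.81 = 1.2066×10^6 N; in level flight L = W.
Dynamic pressure q = 0.5 × 0.365 × 205² = 7670 Pa.
CL = 2W/(ρv²S) = 2×1.2066×10^6/(0.365×205²×321) = 0.4901.
CD = 0.0214 + 0.0431 × 0.4901² = 0.03175.
D = q·S·CD = 7670 × 321 × 0.03175 = 78170 N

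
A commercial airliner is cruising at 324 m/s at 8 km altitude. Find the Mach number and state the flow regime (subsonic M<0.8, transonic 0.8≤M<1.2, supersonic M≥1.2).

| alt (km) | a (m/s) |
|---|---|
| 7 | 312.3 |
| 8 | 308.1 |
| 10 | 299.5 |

At 8 km, from the table: a = 308.1 m/s.
M = v/a = 324 / 308.1 = 1.05
M = 1.05 → transonic.

M = 1.05 (transonic)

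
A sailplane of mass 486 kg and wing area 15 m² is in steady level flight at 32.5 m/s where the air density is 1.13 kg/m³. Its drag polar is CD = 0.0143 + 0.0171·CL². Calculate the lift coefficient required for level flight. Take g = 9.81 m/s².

CL = 0.533

Level flight ⇒ L = W = m·g = 486 × 9.81 = 4767.7 N.
Dynamic pressure q = 0.5 × 1.13 × 32.5² = 596.8 Pa.
Required CL = L/(qS) = 4767.7/(596.8·15) = 0.5326.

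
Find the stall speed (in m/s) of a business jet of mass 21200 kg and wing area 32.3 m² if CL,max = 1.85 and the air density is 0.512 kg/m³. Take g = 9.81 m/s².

V_stall = 117 m/s

At stall, lift equals weight: L = W = m·g = 21200 × 9.81 = 2.08×10^5 N.
From L = ½ρV²S·CL,max = W: V_stall = √(2W/(ρSCL,max)) = √(2·2.08×10^5/(0.512·32.3·1.85))
V_stall = √13600 = 117 m/s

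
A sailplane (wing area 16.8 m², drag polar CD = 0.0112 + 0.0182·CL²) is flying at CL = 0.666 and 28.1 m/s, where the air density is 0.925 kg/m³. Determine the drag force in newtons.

D = 118 N

CD = 0.0112 + 0.0182 × 0.666² = 0.01927
D = ½ρv²S·CD = ½ × 0.925 × 28.1² × 16.8 × 0.01927 = 118 N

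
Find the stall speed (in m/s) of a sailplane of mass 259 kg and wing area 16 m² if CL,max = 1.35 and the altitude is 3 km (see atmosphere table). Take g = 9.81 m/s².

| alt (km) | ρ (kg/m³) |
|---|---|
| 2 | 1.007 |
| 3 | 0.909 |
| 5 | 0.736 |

At 3 km, from the table: ρ = 0.909 kg/m³.
Weight W = mg = 259 × 9.81 = 2541 N.
From L = ½ρV²S·CL,max = W: V_stall = √(2W/(ρSCL,max)) = √(2·2541/(0.909·16·1.35))
V_stall = √258.8 = 16.1 m/s

V_stall = 16.1 m/s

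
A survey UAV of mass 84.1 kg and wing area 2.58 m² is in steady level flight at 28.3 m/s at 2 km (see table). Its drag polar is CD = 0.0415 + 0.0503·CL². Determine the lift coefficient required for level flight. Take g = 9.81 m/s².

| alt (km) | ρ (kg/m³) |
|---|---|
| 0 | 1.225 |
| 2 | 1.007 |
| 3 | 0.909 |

At 2 km, from the table: ρ = 1.007 kg/m³.
Weight W = mg = 84.1 × 9.81 = 825.02 N; in level flight L = W.
Dynamic pressure q = 0.5 × 1.007 × 28.3² = 403.2 Pa.
Required CL = L/(qS) = 825.02/(403.2·2.58) = 0.793.

CL = 0.793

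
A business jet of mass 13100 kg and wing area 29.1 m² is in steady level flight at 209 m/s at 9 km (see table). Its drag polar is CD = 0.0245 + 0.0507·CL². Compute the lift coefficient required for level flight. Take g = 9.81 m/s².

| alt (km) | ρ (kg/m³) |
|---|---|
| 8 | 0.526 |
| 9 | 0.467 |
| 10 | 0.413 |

At 9 km, from the table: ρ = 0.467 kg/m³.
Level flight ⇒ L = W = m·g = 13100 × 9.81 = 1.2851×10^5 N.
q = ½ρv² = ½ × 0.467 × 209² = 10200 Pa.
CL = 2W/(ρv²S) = 2×1.2851×10^5/(0.467×209²×29.1) = 0.433.

CL = 0.433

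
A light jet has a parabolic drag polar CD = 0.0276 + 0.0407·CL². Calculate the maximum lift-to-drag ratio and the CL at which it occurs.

(L/D)max = 14.9, at CL = 0.823

For CD = CD0 + K·CL², (L/D)max occurs at CL* = √(CD0/K) and equals 1/(2√(K·CD0)).
(L/D)max = 1/(2√(0.0407 × 0.0276)) = 1/(2 × 0.03352) = 14.9
CL* = √(0.0276/0.0407) = 0.823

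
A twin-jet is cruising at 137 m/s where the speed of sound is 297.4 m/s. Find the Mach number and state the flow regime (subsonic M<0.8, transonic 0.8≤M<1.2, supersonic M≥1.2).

M = v/a = 137 / 297.4 = 0.461
M = 0.461 → subsonic.

M = 0.461 (subsonic)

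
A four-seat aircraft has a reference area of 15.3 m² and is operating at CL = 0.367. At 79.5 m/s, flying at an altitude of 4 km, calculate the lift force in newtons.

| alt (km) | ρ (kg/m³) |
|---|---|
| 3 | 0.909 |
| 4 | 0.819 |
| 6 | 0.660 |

At 4 km, from the table: ρ = 0.819 kg/m³.
L = ½ρv²S·CL = ½ × 0.819 × 79.5² × 15.3 × 0.367 = 14500 N ≈ 14.5 kN

L = 14500 N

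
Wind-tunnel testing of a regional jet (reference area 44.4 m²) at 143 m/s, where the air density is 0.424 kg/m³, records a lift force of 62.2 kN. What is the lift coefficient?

CL = 0.323

From L = ½ρv²S·CL, rearranging gives CL = 2L/(ρv²S).
CL = 2 × 62200 / (0.424 × 143² × 44.4) = 0.323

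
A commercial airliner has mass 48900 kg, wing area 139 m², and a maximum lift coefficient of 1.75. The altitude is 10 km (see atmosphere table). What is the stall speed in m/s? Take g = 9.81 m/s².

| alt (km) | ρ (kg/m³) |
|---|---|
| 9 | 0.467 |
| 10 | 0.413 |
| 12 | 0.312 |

At 10 km, from the table: ρ = 0.413 kg/m³.
Weight W = mg = 48900 × 9.81 = 4.797×10^5 N.
V_stall = √(2W/(ρ·S·CL,max)) = √(2 × 4.797×10^5 / (0.413 × 139 × 1.75))
V_stall = √9550 = 97.7 m/s

V_stall = 97.7 m/s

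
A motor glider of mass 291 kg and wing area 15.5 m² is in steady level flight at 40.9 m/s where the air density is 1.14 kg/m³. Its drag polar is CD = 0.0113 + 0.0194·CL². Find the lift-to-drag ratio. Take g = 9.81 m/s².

L/D = 16.1

Weight W = mg = 291 × 9.81 = 2854.7 N; in level flight L = W.
Dynamic pressure q = 0.5 × 1.14 × 40.9² = 953.5 Pa.
CL = W/(q·S) = 2854.7 / (953.5 × 15.5) = 0.1932.
CD = 0.0113 + 0.0194 × 0.1932² = 0.01202.
L/D = CL/CD = 0.1932 / 0.01202 = 16.1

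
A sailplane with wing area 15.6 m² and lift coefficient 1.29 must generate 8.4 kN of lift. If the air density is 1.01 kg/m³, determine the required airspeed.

L = ½ρv²S·CL ⇒ v = √(2L/(ρ·S·CL))
v = √(2 × 8400 / (1.01 × 15.6 × 1.29)) = √826.6 = 28.7 m/s

v = 28.7 m/s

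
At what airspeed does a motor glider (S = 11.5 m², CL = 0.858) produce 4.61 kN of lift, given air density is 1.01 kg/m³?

v = 30.4 m/s

L = ½ρv²S·CL ⇒ v = √(2L/(ρ·S·CL))
v = √(2 × 4610 / (1.01 × 11.5 × 0.858)) = √925.2 = 30.4 m/s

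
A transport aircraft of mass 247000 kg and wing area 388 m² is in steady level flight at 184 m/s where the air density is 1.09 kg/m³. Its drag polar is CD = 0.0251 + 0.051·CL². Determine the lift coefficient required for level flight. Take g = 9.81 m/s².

Weight W = mg = 247000 × 9.81 = 2.4231×10^6 N; in level flight L = W.
q = ½ρv² = ½ × 1.09 × 184² = 18450 Pa.
Required CL = L/(qS) = 2.4231×10^6/(18450·388) = 0.3385.

CL = 0.338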